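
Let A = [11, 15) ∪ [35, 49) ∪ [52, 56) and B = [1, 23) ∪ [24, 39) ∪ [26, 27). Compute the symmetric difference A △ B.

Merge the second list: [1, 23), [24, 39).
A but not B: [39, 49), [52, 56).
B but not A: [1, 11), [15, 23), [24, 35).
Combining gives A △ B.

[1, 11) ∪ [15, 23) ∪ [24, 35) ∪ [39, 49) ∪ [52, 56)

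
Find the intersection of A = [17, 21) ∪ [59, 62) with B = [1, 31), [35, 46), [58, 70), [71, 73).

[17, 21) ∪ [59, 62)

[17, 21) overlaps B on [17, 21).
[59, 62) overlaps B on [59, 62).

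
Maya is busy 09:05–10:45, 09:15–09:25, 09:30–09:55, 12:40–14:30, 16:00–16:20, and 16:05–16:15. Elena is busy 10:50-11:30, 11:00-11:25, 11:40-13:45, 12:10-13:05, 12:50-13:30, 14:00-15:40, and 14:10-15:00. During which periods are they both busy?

Merge the first list: 09:05–10:45, 12:40–14:30, 16:00–16:20.
Merge the second list: 10:50–11:30, 11:40–13:45, 14:00–15:40.
09:05–10:45: no overlap with the second set.
12:40–14:30 meets the second set on 12:40–13:45, 14:00–14:30.
16:00–16:20: no overlap with the second set.

12:40–13:45, 14:00–14:30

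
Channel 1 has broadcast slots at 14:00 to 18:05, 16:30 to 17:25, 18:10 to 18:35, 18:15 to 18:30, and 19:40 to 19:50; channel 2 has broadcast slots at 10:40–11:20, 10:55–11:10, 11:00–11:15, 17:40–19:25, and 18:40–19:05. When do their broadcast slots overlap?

17:40–18:05, 18:10–18:35

A, merged: 14:00–18:05, 18:10–18:35, 19:40–19:50.
B, merged: 10:40–11:20, 17:40–19:25.
14:00–18:05 ∩ B → 17:40–18:05.
18:10–18:35 ∩ B → 18:10–18:35.
19:40–19:50 meets no B interval.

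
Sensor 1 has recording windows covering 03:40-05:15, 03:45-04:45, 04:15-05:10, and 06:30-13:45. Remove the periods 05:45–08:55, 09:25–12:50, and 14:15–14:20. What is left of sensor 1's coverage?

03:40-05:15, 08:55-09:25, 12:50-13:45

A, merged: 03:40-05:15, 06:30-13:45.
03:40-05:15 is untouched.
06:30-13:45 with B removed leaves 08:55-09:25, 12:50-13:45.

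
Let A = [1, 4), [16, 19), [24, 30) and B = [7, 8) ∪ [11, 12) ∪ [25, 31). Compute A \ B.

[1, 4): no B overlap → unchanged.
[16, 19): no B overlap → unchanged.
[24, 30) minus B → [24, 25).

[1, 4) ∪ [16, 19) ∪ [24, 25)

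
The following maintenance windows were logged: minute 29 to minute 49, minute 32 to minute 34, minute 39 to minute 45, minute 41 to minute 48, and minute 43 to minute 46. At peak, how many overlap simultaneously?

Sweep endpoints in order; track running count of active intervals.
Peak of 4 reached at minute 43.

4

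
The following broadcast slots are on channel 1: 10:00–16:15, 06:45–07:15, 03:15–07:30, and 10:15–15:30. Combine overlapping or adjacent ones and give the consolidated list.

03:15–07:30, 10:00–16:15

Sort by start: 03:15–07:30, 06:45–07:15, 10:00–16:15, 10:15–15:30.
06:45–07:15 overlaps/touches 03:15–07:30 → extend to 03:15–07:30.
10:00–16:15 is disjoint → start new block.
10:15–15:30 overlaps/touches 10:00–16:15 → extend to 10:00–16:15.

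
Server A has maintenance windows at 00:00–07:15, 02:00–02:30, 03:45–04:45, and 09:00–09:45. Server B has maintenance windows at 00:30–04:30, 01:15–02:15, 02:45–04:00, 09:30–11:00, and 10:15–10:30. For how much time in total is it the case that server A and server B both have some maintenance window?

4 h 15 min

Merge the first list: 00:00–07:15, 09:00–09:45.
Merge the second list: 00:30–04:30, 09:30–11:00.
A ∩ B = 00:30–04:30, 09:30–09:45.
Total: 4 h + 15 min = 4 h 15 min.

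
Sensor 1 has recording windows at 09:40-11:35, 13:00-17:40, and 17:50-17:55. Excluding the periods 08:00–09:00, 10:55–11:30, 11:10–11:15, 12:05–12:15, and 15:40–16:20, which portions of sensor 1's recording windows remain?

B, merged: 08:00–09:00, 10:55–11:30, 12:05–12:15, 15:40–16:20.
09:40–11:35 with B removed leaves 09:40–10:55, 11:30–11:35.
13:00–17:40 with B removed leaves 13:00–15:40, 16:20–17:40.
17:50–17:55 is untouched.

09:40–10:55, 11:30–11:35, 13:00–15:40, 16:20–17:40, 17:50–17:55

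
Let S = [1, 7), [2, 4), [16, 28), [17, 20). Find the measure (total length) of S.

Merged: [1, 7), [16, 28).
Lengths: 6 + 12 = 18.

18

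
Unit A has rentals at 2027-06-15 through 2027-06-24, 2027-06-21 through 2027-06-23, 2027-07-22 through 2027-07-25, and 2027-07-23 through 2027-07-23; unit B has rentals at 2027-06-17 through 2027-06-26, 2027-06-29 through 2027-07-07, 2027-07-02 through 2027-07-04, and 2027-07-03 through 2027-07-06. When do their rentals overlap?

2027-06-17 through 2027-06-24

First set merges to 2027-06-15 through 2027-06-24, 2027-07-22 through 2027-07-25.
Second set merges to 2027-06-17 through 2027-06-26, 2027-06-29 through 2027-07-07.
2027-06-15 through 2027-06-24 ∩ B → 2027-06-17 through 2027-06-24.
2027-07-22 through 2027-07-25 meets no B interval.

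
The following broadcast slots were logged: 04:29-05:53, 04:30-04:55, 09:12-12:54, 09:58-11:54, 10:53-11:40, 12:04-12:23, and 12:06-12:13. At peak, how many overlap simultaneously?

Sweep endpoints in order; track running count of active intervals.
Peak of 3 reached at 10:53.

3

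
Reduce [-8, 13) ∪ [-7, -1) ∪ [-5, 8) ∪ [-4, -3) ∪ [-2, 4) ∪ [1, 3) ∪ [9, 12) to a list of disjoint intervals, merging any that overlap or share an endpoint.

[-7, -1) overlaps/touches [-8, 13) → extend to [-8, 13).
[-5, 8) overlaps/touches [-8, 13) → extend to [-8, 13).
[-4, -3) overlaps/touches [-8, 13) → extend to [-8, 13).
[-2, 4) overlaps/touches [-8, 13) → extend to [-8, 13).
[1, 3) overlaps/touches [-8, 13) → extend to [-8, 13).
[9, 12) overlaps/touches [-8, 13) → extend to [-8, 13).

[-8, 13)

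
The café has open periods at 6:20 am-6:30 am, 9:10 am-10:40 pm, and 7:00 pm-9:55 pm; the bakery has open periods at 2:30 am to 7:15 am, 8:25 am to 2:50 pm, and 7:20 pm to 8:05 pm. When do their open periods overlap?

A, merged: 6:20 am–6:30 am, 9:10 am–10:40 pm.
6:20 am–6:30 am ∩ B → 6:20 am–6:30 am.
9:10 am–10:40 pm ∩ B → 9:10 am–2:50 pm, 7:20 pm–8:05 pm.

6:20 am–6:30 am, 9:10 am–2:50 pm, 7:20 pm–8:05 pm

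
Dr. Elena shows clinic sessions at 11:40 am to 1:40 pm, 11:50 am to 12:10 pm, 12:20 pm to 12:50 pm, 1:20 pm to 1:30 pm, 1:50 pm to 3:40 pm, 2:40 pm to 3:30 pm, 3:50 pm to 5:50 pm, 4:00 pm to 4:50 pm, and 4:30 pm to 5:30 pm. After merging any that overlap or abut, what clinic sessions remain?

11:40 am–1:40 pm, 1:50 pm–3:40 pm, 3:50 pm–5:50 pm

11:50 am–12:10 pm overlaps/touches 11:40 am–1:40 pm → extend to 11:40 am–1:40 pm.
12:20 pm–12:50 pm overlaps/touches 11:40 am–1:40 pm → extend to 11:40 am–1:40 pm.
1:20 pm–1:30 pm overlaps/touches 11:40 am–1:40 pm → extend to 11:40 am–1:40 pm.
1:50 pm–3:40 pm is disjoint → start new block.
2:40 pm–3:30 pm overlaps/touches 1:50 pm–3:40 pm → extend to 1:50 pm–3:40 pm.
3:50 pm–5:50 pm is disjoint → start new block.
4:00 pm–4:50 pm overlaps/touches 3:50 pm–5:50 pm → extend to 3:50 pm–5:50 pm.
4:30 pm–5:30 pm overlaps/touches 3:50 pm–5:50 pm → extend to 3:50 pm–5:50 pm.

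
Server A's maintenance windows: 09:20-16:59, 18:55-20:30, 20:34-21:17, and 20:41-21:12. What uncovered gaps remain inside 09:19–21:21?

09:19-09:20, 16:59-18:55, 20:30-20:34, 21:17-21:21

The merged coverage is 09:20-16:59, 18:55-20:30, 20:34-21:17.
Gaps within 09:19-21:21: 09:19-09:20, 16:59-18:55, 20:30-20:34, 21:17-21:21.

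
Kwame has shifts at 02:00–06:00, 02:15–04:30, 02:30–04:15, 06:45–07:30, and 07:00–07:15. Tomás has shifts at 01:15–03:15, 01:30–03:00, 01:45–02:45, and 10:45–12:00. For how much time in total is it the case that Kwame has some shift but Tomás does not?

3 h 30 min

Merge the first list: 02:00-06:00, 06:45-07:30.
Merge the second list: 01:15-03:15, 10:45-12:00.
A \ B = 03:15-06:00, 06:45-07:30.
Total: 2 h 45 min + 45 min = 3 h 30 min.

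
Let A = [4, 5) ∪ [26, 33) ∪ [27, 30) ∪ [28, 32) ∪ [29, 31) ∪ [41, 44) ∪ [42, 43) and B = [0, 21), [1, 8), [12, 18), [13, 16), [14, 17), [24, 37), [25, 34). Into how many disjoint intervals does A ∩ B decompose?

2

Merge the first list: [4, 5), [26, 33), [41, 44).
Merge the second list: [0, 21), [24, 37).
A ∩ B = [4, 5), [26, 33).
That is 2 disjoint pieces.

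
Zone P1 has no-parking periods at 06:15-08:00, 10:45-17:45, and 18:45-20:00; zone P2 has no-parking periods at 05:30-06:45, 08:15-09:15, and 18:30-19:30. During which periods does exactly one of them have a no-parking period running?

Only in the first: 06:45–08:00, 10:45–17:45, 19:30–20:00.
Only in the second: 05:30–06:15, 08:15–09:15, 18:30–18:45.
Together these are the periods covered by exactly one.

05:30–06:15, 06:45–08:00, 08:15–09:15, 10:45–17:45, 18:30–18:45, 19:30–20:00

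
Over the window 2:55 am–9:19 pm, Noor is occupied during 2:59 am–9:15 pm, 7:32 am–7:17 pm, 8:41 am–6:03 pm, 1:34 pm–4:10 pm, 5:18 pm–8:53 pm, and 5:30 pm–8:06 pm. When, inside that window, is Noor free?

The merged coverage is 2:59 am-9:15 pm.
Uncovered inside 2:55 am-9:19 pm: 2:55 am-2:59 am, 9:15 pm-9:19 pm.

2:55 am-2:59 am, 9:15 pm-9:19 pm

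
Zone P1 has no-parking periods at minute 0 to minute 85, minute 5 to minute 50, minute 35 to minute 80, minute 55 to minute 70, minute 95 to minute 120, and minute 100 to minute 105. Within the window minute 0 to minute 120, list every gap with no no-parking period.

minute 85 to minute 95

After merging, the occupied span is minute 0 to minute 85, minute 95 to minute 120.
Gaps within minute 0 to minute 120: minute 85 to minute 95.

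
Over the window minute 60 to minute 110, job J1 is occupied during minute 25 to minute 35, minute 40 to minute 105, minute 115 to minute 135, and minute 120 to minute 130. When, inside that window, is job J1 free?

After merging, the occupied span is minute 25 to minute 35, minute 40 to minute 105, minute 115 to minute 135.
Complement within minute 60 to minute 110: minute 105 to minute 110.

minute 105 to minute 110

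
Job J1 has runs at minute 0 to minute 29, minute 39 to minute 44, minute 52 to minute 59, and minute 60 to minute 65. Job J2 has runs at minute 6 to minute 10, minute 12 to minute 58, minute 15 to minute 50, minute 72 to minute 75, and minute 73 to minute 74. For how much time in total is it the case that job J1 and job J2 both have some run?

32 minutes

Merge the second list: minute 6 to minute 10, minute 12 to minute 58, minute 72 to minute 75.
A ∩ B = minute 6 to minute 10, minute 12 to minute 29, minute 39 to minute 44, minute 52 to minute 58.
Total: 4 minutes + 17 minutes + 5 minutes + 6 minutes = 32 minutes.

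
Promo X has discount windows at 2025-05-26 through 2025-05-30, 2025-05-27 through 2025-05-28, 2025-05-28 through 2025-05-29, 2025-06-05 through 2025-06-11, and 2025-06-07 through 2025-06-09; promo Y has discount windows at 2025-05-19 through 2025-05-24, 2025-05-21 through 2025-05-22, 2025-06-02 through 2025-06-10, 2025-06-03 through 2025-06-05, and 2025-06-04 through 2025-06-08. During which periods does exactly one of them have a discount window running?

2025-05-19 through 2025-05-24, 2025-05-26 through 2025-05-30, 2025-06-02 through 2025-06-04, 2025-06-11 through 2025-06-11

A, merged: 2025-05-26 through 2025-05-30, 2025-06-05 through 2025-06-11.
B, merged: 2025-05-19 through 2025-05-24, 2025-06-02 through 2025-06-10.
A but not B: 2025-05-26 through 2025-05-30, 2025-06-11 through 2025-06-11.
B but not A: 2025-05-19 through 2025-05-24, 2025-06-02 through 2025-06-04.
Combining gives A △ B.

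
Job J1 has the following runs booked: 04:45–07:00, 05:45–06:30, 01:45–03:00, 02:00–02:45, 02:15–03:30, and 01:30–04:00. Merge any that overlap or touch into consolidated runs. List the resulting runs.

01:30–04:00, 04:45–07:00

Sort by start: 01:30–04:00, 01:45–03:00, 02:00–02:45, 02:15–03:30, 04:45–07:00, 05:45–06:30.
01:45–03:00 overlaps/touches 01:30–04:00 → extend to 01:30–04:00.
02:00–02:45 overlaps/touches 01:30–04:00 → extend to 01:30–04:00.
02:15–03:30 overlaps/touches 01:30–04:00 → extend to 01:30–04:00.
04:45–07:00 is disjoint → start new block.
05:45–06:30 overlaps/touches 04:45–07:00 → extend to 04:45–07:00.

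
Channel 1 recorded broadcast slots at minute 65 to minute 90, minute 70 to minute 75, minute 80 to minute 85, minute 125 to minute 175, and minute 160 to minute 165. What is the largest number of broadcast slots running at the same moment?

2

Walk the sorted start/end points keeping a running depth.
The depth first hits 2 at minute 70.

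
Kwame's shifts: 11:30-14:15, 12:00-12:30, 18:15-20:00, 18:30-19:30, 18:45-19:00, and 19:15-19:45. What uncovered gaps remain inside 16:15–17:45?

16:15–17:45

After merging, the occupied span is 11:30–14:15, 18:15–20:00.
Complement within 16:15–17:45: 16:15–17:45.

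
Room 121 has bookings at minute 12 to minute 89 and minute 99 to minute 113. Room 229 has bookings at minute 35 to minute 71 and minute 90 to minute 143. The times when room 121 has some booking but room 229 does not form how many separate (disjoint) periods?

2

A \ B = minute 12 to minute 35, minute 71 to minute 89.
That is 2 disjoint pieces.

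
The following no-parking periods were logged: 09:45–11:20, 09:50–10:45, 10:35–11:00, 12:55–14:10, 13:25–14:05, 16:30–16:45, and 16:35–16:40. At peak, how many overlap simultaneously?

At 10:35, 3 of the intervals are simultaneously active.
No point has more.

3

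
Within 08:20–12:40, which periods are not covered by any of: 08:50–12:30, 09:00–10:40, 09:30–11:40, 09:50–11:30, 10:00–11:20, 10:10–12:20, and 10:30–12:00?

08:20–08:50, 12:30–12:40

After merging, the occupied span is 08:50–12:30.
Uncovered inside 08:20–12:40: 08:20–08:50, 12:30–12:40.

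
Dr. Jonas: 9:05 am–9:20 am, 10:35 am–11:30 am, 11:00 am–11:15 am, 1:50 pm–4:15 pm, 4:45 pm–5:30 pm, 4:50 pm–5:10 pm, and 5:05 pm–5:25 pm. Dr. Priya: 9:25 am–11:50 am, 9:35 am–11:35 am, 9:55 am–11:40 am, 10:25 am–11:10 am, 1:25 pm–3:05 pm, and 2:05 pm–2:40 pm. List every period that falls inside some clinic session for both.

10:35 am–11:30 am, 1:50 pm–3:05 pm

A, merged: 9:05 am–9:20 am, 10:35 am–11:30 am, 1:50 pm–4:15 pm, 4:45 pm–5:30 pm.
B, merged: 9:25 am–11:50 am, 1:25 pm–3:05 pm.
9:05 am–9:20 am meets no B interval.
10:35 am–11:30 am ∩ B → 10:35 am–11:30 am.
1:50 pm–4:15 pm ∩ B → 1:50 pm–3:05 pm.
4:45 pm–5:30 pm meets no B interval.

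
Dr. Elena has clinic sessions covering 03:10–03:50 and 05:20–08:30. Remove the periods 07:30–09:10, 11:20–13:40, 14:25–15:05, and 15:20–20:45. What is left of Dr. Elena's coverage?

03:10-03:50, 05:20-07:30

03:10-03:50: no B overlap → unchanged.
05:20-08:30 minus B → 05:20-07:30.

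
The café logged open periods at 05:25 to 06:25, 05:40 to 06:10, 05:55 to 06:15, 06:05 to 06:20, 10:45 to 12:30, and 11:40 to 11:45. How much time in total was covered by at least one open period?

2 h 45 min

Merged: 05:25–06:25, 10:45–12:30.
Lengths: 1 h + 1 h 45 min = 2 h 45 min.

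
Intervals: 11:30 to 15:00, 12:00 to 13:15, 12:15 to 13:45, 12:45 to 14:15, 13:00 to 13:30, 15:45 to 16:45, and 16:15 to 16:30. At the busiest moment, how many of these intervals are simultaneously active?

At 13:00, 5 of the intervals are simultaneously active.
No point has more.

5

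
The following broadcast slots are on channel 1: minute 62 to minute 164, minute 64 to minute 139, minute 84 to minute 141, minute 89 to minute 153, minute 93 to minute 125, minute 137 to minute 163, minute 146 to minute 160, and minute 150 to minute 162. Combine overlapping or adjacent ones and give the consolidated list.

minute 64 to minute 139 overlaps/touches minute 62 to minute 164 → extend to minute 62 to minute 164.
minute 84 to minute 141 overlaps/touches minute 62 to minute 164 → extend to minute 62 to minute 164.
minute 89 to minute 153 overlaps/touches minute 62 to minute 164 → extend to minute 62 to minute 164.
minute 93 to minute 125 overlaps/touches minute 62 to minute 164 → extend to minute 62 to minute 164.
minute 137 to minute 163 overlaps/touches minute 62 to minute 164 → extend to minute 62 to minute 164.
minute 146 to minute 160 overlaps/touches minute 62 to minute 164 → extend to minute 62 to minute 164.
minute 150 to minute 162 overlaps/touches minute 62 to minute 164 → extend to minute 62 to minute 164.

minute 62 to minute 164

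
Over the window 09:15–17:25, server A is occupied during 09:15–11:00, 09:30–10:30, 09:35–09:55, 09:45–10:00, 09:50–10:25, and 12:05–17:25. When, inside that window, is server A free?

The merged coverage is 09:15–11:00, 12:05–17:25.
Gaps within 09:15–17:25: 11:00–12:05.

11:00–12:05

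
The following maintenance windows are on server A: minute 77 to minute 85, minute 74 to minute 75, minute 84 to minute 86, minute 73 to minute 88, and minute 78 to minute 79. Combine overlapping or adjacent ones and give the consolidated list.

Sort by start: minute 73 to minute 88, minute 74 to minute 75, minute 77 to minute 85, minute 78 to minute 79, minute 84 to minute 86.
minute 74 to minute 75 overlaps/touches minute 73 to minute 88 → extend to minute 73 to minute 88.
minute 77 to minute 85 overlaps/touches minute 73 to minute 88 → extend to minute 73 to minute 88.
minute 78 to minute 79 overlaps/touches minute 73 to minute 88 → extend to minute 73 to minute 88.
minute 84 to minute 86 overlaps/touches minute 73 to minute 88 → extend to minute 73 to minute 88.

minute 73 to minute 88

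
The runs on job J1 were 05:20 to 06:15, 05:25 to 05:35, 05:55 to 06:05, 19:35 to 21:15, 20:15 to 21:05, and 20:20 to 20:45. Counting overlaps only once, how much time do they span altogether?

2 h 35 min

Merged: 05:20-06:15, 19:35-21:15.
Lengths: 55 min + 1 h 40 min = 2 h 35 min.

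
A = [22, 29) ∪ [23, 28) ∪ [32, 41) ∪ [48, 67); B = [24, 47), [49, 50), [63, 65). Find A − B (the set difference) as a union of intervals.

[22, 24) ∪ [48, 49) ∪ [50, 63) ∪ [65, 67)

A, merged: [22, 29), [32, 41), [48, 67).
[22, 29) minus B → [22, 24).
[32, 41): fully covered by B → removed.
[48, 67) minus B → [48, 49), [50, 63), [65, 67).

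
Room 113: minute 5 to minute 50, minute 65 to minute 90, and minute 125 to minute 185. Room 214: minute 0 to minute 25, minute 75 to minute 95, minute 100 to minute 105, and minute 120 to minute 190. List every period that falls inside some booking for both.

minute 5 to minute 50 meets the second set on minute 5 to minute 25.
minute 65 to minute 90 meets the second set on minute 75 to minute 90.
minute 125 to minute 185 meets the second set on minute 125 to minute 185.

minute 5 to minute 25, minute 75 to minute 90, minute 125 to minute 185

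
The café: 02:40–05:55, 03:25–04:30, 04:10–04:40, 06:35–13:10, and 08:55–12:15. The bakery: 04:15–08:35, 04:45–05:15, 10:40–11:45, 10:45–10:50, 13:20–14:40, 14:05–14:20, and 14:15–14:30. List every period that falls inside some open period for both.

First set merges to 02:40–05:55, 06:35–13:10.
Second set merges to 04:15–08:35, 10:40–11:45, 13:20–14:40.
02:40–05:55 overlaps B on 04:15–05:55.
06:35–13:10 overlaps B on 06:35–08:35, 10:40–11:45.

04:15–05:55, 06:35–08:35, 10:40–11:45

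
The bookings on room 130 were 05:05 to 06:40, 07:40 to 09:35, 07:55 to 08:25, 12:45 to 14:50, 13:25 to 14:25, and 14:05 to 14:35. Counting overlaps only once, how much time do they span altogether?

Merged: 05:05–06:40, 07:40–09:35, 12:45–14:50.
Lengths: 1 h 35 min + 1 h 55 min + 2 h 5 min = 5 h 35 min.

5 h 35 min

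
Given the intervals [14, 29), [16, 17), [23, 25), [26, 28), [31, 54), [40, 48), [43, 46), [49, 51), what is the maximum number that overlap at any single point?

Walk the sorted start/end points keeping a running depth.
The depth first hits 3 at 43.

3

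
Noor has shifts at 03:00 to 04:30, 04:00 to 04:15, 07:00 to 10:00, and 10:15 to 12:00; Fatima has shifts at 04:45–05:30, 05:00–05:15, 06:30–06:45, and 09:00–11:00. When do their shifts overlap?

09:00–10:00, 10:15–11:00

A, merged: 03:00–04:30, 07:00–10:00, 10:15–12:00.
B, merged: 04:45–05:30, 06:30–06:45, 09:00–11:00.
03:00–04:30: no overlap with the second set.
07:00–10:00 meets the second set on 09:00–10:00.
10:15–12:00 meets the second set on 10:15–11:00.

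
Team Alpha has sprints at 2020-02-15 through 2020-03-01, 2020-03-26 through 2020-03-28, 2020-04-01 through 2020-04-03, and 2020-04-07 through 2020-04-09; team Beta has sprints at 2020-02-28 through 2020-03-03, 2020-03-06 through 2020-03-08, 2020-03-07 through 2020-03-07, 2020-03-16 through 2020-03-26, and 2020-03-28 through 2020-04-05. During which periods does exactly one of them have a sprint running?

2020-02-15 through 2020-02-27, 2020-03-02 through 2020-03-03, 2020-03-06 through 2020-03-08, 2020-03-16 through 2020-03-25, 2020-03-27 through 2020-03-27, 2020-03-29 through 2020-03-31, 2020-04-04 through 2020-04-05, 2020-04-07 through 2020-04-09

Second set merges to 2020-02-28 through 2020-03-03, 2020-03-06 through 2020-03-08, 2020-03-16 through 2020-03-26, 2020-03-28 through 2020-04-05.
Only in the first: 2020-02-15 through 2020-02-27, 2020-03-27 through 2020-03-27, 2020-04-07 through 2020-04-09.
Only in the second: 2020-03-02 through 2020-03-03, 2020-03-06 through 2020-03-08, 2020-03-16 through 2020-03-25, 2020-03-29 through 2020-03-31, 2020-04-04 through 2020-04-05.
Together these are the periods covered by exactly one.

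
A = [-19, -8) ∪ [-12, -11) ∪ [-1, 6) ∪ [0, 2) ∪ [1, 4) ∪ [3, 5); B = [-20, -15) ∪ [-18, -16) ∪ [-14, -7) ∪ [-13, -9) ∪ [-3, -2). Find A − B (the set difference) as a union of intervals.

[-15, -14) ∪ [-1, 6)

First set merges to [-19, -8), [-1, 6).
Second set merges to [-20, -15), [-14, -7), [-3, -2).
[-19, -8) with B removed leaves [-15, -14).
[-1, 6) is untouched.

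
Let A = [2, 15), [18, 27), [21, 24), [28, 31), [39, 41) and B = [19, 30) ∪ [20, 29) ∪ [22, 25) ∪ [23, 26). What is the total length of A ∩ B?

First set merges to [2, 15), [18, 27), [28, 31), [39, 41).
Second set merges to [19, 30).
A ∩ B = [19, 27), [28, 30).
Total: 8 + 2 = 10.

10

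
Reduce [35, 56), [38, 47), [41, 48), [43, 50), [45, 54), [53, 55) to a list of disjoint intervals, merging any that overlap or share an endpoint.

[35, 56)

[38, 47) overlaps/touches [35, 56) → extend to [35, 56).
[41, 48) overlaps/touches [35, 56) → extend to [35, 56).
[43, 50) overlaps/touches [35, 56) → extend to [35, 56).
[45, 54) overlaps/touches [35, 56) → extend to [35, 56).
[53, 55) overlaps/touches [35, 56) → extend to [35, 56).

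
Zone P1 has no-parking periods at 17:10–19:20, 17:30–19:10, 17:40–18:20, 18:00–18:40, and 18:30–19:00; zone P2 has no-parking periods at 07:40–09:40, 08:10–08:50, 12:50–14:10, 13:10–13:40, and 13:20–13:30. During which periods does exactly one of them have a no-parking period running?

07:40-09:40, 12:50-14:10, 17:10-19:20

A, merged: 17:10-19:20.
B, merged: 07:40-09:40, 12:50-14:10.
A \ B = 17:10-19:20.
B \ A = 07:40-09:40, 12:50-14:10.
Union of the two gives the symmetric difference.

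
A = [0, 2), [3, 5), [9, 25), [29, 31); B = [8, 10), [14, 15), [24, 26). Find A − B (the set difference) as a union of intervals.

[0, 2): nothing removed.
[3, 5): nothing removed.
[9, 25) \ B = [10, 14), [15, 24).
[29, 31): nothing removed.

[0, 2) ∪ [3, 5) ∪ [10, 14) ∪ [15, 24) ∪ [29, 31)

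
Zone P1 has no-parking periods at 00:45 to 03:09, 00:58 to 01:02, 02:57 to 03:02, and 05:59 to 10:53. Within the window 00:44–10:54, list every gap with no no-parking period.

00:44–00:45, 03:09–05:59, 10:53–10:54

Covered (merged): 00:45–03:09, 05:59–10:53.
Gaps within 00:44–10:54: 00:44–00:45, 03:09–05:59, 10:53–10:54.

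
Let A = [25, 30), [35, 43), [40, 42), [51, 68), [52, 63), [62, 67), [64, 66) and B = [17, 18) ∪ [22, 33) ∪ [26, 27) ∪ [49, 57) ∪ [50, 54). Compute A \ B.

First set merges to [25, 30), [35, 43), [51, 68).
Second set merges to [17, 18), [22, 33), [49, 57).
[25, 30): entirely removed.
[35, 43): nothing removed.
[51, 68) \ B = [57, 68).

[35, 43) ∪ [57, 68)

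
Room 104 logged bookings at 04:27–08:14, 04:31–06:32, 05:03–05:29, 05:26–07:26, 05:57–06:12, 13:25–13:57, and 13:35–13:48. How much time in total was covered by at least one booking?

Merged: 04:27–08:14, 13:25–13:57.
Lengths: 3 h 47 min + 32 min = 4 h 19 min.

4 h 19 min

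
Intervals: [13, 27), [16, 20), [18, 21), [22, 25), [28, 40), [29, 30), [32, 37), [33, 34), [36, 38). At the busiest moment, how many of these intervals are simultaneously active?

Walk the sorted start/end points keeping a running depth.
The depth first hits 3 at 18.

3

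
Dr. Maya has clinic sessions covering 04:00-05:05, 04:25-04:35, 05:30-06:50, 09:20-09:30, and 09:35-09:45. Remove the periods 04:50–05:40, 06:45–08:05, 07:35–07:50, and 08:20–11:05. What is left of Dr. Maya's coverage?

04:00–04:50, 05:40–06:45

First set merges to 04:00–05:05, 05:30–06:50, 09:20–09:30, 09:35–09:45.
Second set merges to 04:50–05:40, 06:45–08:05, 08:20–11:05.
04:00–05:05 minus B → 04:00–04:50.
05:30–06:50 minus B → 05:40–06:45.
09:20–09:30: fully covered by B → removed.
09:35–09:45: fully covered by B → removed.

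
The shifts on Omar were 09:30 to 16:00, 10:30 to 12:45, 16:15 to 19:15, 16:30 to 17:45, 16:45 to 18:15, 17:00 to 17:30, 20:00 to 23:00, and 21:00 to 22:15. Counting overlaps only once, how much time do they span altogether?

12 h 30 min

Merged: 09:30-16:00, 16:15-19:15, 20:00-23:00.
Lengths: 6 h 30 min + 3 h + 3 h = 12 h 30 min.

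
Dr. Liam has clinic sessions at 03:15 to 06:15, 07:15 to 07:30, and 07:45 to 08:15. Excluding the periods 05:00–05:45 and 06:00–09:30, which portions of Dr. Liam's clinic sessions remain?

03:15–06:15 minus B → 03:15–05:00, 05:45–06:00.
07:15–07:30: fully covered by B → removed.
07:45–08:15: fully covered by B → removed.

03:15–05:00, 05:45–06:00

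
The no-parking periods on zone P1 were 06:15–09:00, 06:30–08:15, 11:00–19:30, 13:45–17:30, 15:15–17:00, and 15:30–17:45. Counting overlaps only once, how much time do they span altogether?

11 h 15 min

Merged: 06:15–09:00, 11:00–19:30.
Lengths: 2 h 45 min + 8 h 30 min = 11 h 15 min.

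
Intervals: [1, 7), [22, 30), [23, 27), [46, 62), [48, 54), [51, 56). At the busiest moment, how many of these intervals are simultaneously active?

3

Walk the sorted start/end points keeping a running depth.
The depth first hits 3 at 51.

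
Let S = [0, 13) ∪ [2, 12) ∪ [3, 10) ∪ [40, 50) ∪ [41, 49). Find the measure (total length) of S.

23

Merged: [0, 13), [40, 50).
Lengths: 13 + 10 = 23.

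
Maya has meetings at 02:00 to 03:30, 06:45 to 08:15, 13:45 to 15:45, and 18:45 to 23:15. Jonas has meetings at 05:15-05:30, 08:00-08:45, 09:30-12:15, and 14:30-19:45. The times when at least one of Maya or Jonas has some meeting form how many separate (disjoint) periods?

5

A ∪ B = 02:00–03:30, 05:15–05:30, 06:45–08:45, 09:30–12:15, 13:45–23:15.
That is 5 disjoint pieces.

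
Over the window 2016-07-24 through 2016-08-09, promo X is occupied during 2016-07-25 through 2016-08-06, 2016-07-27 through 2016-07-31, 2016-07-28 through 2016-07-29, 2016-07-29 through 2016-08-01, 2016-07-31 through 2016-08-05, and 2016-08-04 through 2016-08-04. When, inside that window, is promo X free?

Covered (merged): 2016-07-25 through 2016-08-06.
Gaps within 2016-07-24 through 2016-08-09: 2016-07-24 through 2016-07-24, 2016-08-07 through 2016-08-09.

2016-07-24 through 2016-07-24, 2016-08-07 through 2016-08-09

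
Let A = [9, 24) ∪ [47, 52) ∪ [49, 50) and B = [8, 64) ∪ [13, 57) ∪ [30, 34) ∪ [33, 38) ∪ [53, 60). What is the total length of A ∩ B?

20

A, merged: [9, 24), [47, 52).
B, merged: [8, 64).
A ∩ B = [9, 24), [47, 52).
Total: 15 + 5 = 20.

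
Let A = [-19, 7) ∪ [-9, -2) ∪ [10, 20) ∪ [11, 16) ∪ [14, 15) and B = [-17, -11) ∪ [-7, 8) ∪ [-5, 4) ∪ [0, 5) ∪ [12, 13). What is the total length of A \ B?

15

A, merged: [-19, 7), [10, 20).
B, merged: [-17, -11), [-7, 8), [12, 13).
A \ B = [-19, -17), [-11, -7), [10, 12), [13, 20).
Total: 2 + 4 + 2 + 7 = 15.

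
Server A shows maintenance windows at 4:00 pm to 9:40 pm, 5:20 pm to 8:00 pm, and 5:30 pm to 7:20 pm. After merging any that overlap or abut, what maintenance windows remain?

4:00 pm–9:40 pm

5:20 pm–8:00 pm overlaps/touches 4:00 pm–9:40 pm → extend to 4:00 pm–9:40 pm.
5:30 pm–7:20 pm overlaps/touches 4:00 pm–9:40 pm → extend to 4:00 pm–9:40 pm.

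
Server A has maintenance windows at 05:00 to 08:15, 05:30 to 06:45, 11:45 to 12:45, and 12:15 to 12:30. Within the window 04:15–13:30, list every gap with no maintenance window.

04:15-05:00, 08:15-11:45, 12:45-13:30

The merged coverage is 05:00-08:15, 11:45-12:45.
Complement within 04:15-13:30: 04:15-05:00, 08:15-11:45, 12:45-13:30.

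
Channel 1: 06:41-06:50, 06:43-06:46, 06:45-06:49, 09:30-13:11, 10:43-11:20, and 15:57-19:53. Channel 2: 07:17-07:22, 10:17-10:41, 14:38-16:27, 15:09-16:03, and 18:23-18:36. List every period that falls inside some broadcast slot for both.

10:17–10:41, 15:57–16:27, 18:23–18:36

Merge the first list: 06:41–06:50, 09:30–13:11, 15:57–19:53.
Merge the second list: 07:17–07:22, 10:17–10:41, 14:38–16:27, 18:23–18:36.
06:41–06:50 falls entirely outside B.
09:30–13:11 overlaps B on 10:17–10:41.
15:57–19:53 overlaps B on 15:57–16:27, 18:23–18:36.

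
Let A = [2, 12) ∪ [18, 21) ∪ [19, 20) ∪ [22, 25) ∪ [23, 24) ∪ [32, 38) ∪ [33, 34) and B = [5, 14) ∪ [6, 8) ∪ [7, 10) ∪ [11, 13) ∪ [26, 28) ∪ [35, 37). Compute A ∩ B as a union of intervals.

[5, 12) ∪ [35, 37)

First set merges to [2, 12), [18, 21), [22, 25), [32, 38).
Second set merges to [5, 14), [26, 28), [35, 37).
[2, 12) meets the second set on [5, 12).
[18, 21): no overlap with the second set.
[22, 25): no overlap with the second set.
[32, 38) meets the second set on [35, 37).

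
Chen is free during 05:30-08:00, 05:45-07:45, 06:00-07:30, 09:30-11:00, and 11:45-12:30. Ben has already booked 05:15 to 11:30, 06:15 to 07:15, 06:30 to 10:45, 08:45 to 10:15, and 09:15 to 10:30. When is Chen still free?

Merge the first list: 05:30–08:00, 09:30–11:00, 11:45–12:30.
Merge the second list: 05:15–11:30.
05:30–08:00: entirely removed.
09:30–11:00: entirely removed.
11:45–12:30: nothing removed.

11:45–12:30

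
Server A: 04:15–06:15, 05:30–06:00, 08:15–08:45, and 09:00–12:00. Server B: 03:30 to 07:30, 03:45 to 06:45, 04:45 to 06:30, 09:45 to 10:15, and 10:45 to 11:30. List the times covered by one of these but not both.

First set merges to 04:15–06:15, 08:15–08:45, 09:00–12:00.
Second set merges to 03:30–07:30, 09:45–10:15, 10:45–11:30.
A \ B = 08:15–08:45, 09:00–09:45, 10:15–10:45, 11:30–12:00.
B \ A = 03:30–04:15, 06:15–07:30.
Union of the two gives the symmetric difference.

03:30–04:15, 06:15–07:30, 08:15–08:45, 09:00–09:45, 10:15–10:45, 11:30–12:00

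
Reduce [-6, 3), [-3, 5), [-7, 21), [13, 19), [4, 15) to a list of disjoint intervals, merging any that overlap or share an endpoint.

[-7, 21)

Sort by start: [-7, 21), [-6, 3), [-3, 5), [4, 15), [13, 19).
[-6, 3) overlaps/touches [-7, 21) → extend to [-7, 21).
[-3, 5) overlaps/touches [-7, 21) → extend to [-7, 21).
[4, 15) overlaps/touches [-7, 21) → extend to [-7, 21).
[13, 19) overlaps/touches [-7, 21) → extend to [-7, 21).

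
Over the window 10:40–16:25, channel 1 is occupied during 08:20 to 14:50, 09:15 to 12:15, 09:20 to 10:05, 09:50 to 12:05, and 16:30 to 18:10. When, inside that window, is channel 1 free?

14:50-16:25

Covered (merged): 08:20-14:50, 16:30-18:10.
Gaps within 10:40-16:25: 14:50-16:25.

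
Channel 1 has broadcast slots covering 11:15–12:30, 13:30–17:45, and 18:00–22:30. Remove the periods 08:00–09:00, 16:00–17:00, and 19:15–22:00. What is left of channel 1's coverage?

11:15–12:30: nothing removed.
13:30–17:45 \ B = 13:30–16:00, 17:00–17:45.
18:00–22:30 \ B = 18:00–19:15, 22:00–22:30.

11:15–12:30, 13:30–16:00, 17:00–17:45, 18:00–19:15, 22:00–22:30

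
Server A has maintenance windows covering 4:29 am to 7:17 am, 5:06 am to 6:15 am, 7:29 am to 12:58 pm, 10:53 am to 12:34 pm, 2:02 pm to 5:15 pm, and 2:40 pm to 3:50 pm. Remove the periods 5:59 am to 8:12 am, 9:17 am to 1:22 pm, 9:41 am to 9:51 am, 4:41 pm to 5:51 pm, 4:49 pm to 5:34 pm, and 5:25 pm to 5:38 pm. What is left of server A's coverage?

Merge the first list: 4:29 am–7:17 am, 7:29 am–12:58 pm, 2:02 pm–5:15 pm.
Merge the second list: 5:59 am–8:12 am, 9:17 am–1:22 pm, 4:41 pm–5:51 pm.
4:29 am–7:17 am with B removed leaves 4:29 am–5:59 am.
7:29 am–12:58 pm with B removed leaves 8:12 am–9:17 am.
2:02 pm–5:15 pm with B removed leaves 2:02 pm–4:41 pm.

4:29 am–5:59 am, 8:12 am–9:17 am, 2:02 pm–4:41 pm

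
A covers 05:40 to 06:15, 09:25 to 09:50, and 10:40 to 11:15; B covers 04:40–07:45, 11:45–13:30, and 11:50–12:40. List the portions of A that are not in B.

09:25-09:50, 10:40-11:15

Merge the second list: 04:40-07:45, 11:45-13:30.
05:40-06:15: fully covered by B → removed.
09:25-09:50: no B overlap → unchanged.
10:40-11:15: no B overlap → unchanged.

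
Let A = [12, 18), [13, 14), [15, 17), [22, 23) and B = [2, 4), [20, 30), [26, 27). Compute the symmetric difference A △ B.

First set merges to [12, 18), [22, 23).
Second set merges to [2, 4), [20, 30).
Only in the first: [12, 18).
Only in the second: [2, 4), [20, 22), [23, 30).
Together these are the periods covered by exactly one.

[2, 4) ∪ [12, 18) ∪ [20, 22) ∪ [23, 30)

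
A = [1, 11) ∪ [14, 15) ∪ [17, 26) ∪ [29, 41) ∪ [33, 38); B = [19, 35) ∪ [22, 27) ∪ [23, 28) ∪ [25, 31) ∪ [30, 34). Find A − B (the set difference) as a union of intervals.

[1, 11) ∪ [14, 15) ∪ [17, 19) ∪ [35, 41)

First set merges to [1, 11), [14, 15), [17, 26), [29, 41).
Second set merges to [19, 35).
[1, 11): no B overlap → unchanged.
[14, 15): no B overlap → unchanged.
[17, 26) minus B → [17, 19).
[29, 41) minus B → [35, 41).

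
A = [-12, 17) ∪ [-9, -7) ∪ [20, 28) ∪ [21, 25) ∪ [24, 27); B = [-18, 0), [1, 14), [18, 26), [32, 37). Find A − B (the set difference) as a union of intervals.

[0, 1) ∪ [14, 17) ∪ [26, 28)

Merge the first list: [-12, 17), [20, 28).
[-12, 17) \ B = [0, 1), [14, 17).
[20, 28) \ B = [26, 28).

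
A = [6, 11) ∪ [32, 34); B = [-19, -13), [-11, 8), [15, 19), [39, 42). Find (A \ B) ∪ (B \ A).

A \ B = [8, 11), [32, 34).
B \ A = [-19, -13), [-11, 6), [15, 19), [39, 42).
Union of the two gives the symmetric difference.

[-19, -13) ∪ [-11, 6) ∪ [8, 11) ∪ [15, 19) ∪ [32, 34) ∪ [39, 42)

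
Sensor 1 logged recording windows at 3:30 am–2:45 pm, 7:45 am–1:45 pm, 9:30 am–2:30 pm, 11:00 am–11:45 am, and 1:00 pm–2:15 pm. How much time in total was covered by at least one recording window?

11 h 15 min

Merged: 3:30 am–2:45 pm.
Length: 11 h 15 min.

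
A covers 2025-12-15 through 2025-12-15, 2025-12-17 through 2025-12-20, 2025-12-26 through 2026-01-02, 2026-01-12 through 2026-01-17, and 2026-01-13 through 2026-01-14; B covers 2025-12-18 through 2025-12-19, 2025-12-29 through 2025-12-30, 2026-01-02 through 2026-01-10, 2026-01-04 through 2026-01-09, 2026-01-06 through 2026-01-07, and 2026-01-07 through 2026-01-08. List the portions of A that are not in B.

2025-12-15 through 2025-12-15, 2025-12-17 through 2025-12-17, 2025-12-20 through 2025-12-20, 2025-12-26 through 2025-12-28, 2025-12-31 through 2026-01-01, 2026-01-12 through 2026-01-17

A, merged: 2025-12-15 through 2025-12-15, 2025-12-17 through 2025-12-20, 2025-12-26 through 2026-01-02, 2026-01-12 through 2026-01-17.
B, merged: 2025-12-18 through 2025-12-19, 2025-12-29 through 2025-12-30, 2026-01-02 through 2026-01-10.
2025-12-15 through 2025-12-15 is untouched.
2025-12-17 through 2025-12-20 with B removed leaves 2025-12-17 through 2025-12-17, 2025-12-20 through 2025-12-20.
2025-12-26 through 2026-01-02 with B removed leaves 2025-12-26 through 2025-12-28, 2025-12-31 through 2026-01-01.
2026-01-12 through 2026-01-17 is untouched.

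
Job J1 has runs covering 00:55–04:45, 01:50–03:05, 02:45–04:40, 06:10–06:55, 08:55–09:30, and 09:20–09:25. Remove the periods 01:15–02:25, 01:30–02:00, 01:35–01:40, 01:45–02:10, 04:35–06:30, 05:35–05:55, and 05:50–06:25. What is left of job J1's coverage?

00:55–01:15, 02:25–04:35, 06:30–06:55, 08:55–09:30

A, merged: 00:55–04:45, 06:10–06:55, 08:55–09:30.
B, merged: 01:15–02:25, 04:35–06:30.
00:55–04:45 with B removed leaves 00:55–01:15, 02:25–04:35.
06:10–06:55 with B removed leaves 06:30–06:55.
08:55–09:30 is untouched.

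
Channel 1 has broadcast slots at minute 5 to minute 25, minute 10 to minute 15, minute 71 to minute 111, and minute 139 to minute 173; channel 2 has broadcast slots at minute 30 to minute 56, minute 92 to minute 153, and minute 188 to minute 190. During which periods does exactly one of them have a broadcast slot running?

minute 5 to minute 25, minute 30 to minute 56, minute 71 to minute 92, minute 111 to minute 139, minute 153 to minute 173, minute 188 to minute 190

A, merged: minute 5 to minute 25, minute 71 to minute 111, minute 139 to minute 173.
A \ B = minute 5 to minute 25, minute 71 to minute 92, minute 153 to minute 173.
B \ A = minute 30 to minute 56, minute 111 to minute 139, minute 188 to minute 190.
Union of the two gives the symmetric difference.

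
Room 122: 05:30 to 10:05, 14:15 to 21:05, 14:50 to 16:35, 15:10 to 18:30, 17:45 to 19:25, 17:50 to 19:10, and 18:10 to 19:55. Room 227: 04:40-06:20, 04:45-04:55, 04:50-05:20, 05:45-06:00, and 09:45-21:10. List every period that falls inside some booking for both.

05:30-06:20, 09:45-10:05, 14:15-21:05

Merge the first list: 05:30-10:05, 14:15-21:05.
Merge the second list: 04:40-06:20, 09:45-21:10.
05:30-10:05 meets the second set on 05:30-06:20, 09:45-10:05.
14:15-21:05 meets the second set on 14:15-21:05.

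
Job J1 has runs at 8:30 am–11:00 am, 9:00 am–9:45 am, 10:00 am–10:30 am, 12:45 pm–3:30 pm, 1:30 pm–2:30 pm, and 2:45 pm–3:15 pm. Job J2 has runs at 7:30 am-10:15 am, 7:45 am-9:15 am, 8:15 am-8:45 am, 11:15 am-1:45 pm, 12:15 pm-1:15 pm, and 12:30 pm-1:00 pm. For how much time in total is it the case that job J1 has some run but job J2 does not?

A, merged: 8:30 am-11:00 am, 12:45 pm-3:30 pm.
B, merged: 7:30 am-10:15 am, 11:15 am-1:45 pm.
A \ B = 10:15 am-11:00 am, 1:45 pm-3:30 pm.
Total: 45 min + 1 h 45 min = 2 h 30 min.

2 h 30 min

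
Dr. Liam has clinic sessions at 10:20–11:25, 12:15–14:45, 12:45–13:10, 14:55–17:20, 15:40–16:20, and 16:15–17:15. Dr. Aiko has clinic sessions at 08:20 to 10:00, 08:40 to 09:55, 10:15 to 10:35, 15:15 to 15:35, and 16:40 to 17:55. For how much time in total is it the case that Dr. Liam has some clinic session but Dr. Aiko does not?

4 h 45 min

A, merged: 10:20-11:25, 12:15-14:45, 14:55-17:20.
B, merged: 08:20-10:00, 10:15-10:35, 15:15-15:35, 16:40-17:55.
A \ B = 10:35-11:25, 12:15-14:45, 14:55-15:15, 15:35-16:40.
Total: 50 min + 2 h 30 min + 20 min + 1 h 5 min = 4 h 45 min.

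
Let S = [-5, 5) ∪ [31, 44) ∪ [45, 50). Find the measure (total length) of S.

Merged: [-5, 5), [31, 44), [45, 50).
Lengths: 10 + 13 + 5 = 28.

28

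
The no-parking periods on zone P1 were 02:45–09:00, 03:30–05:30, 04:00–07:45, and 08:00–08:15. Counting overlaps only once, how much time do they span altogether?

6 h 15 min

Merged: 02:45-09:00.
Length: 6 h 15 min.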